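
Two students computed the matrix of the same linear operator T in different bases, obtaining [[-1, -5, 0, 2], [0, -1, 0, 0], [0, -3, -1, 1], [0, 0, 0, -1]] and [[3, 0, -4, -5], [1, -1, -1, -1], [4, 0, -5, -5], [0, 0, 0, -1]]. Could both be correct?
Two matrices over a field are similar if and only if they have the same invariant factors.

Both A and B have characteristic polynomial (x + 1)^4 and minimal polynomial (x + 1)^2. Computing further, both have invariant factors (x + 1)^2, (x + 1)^2. Hence A and B are similar.

Yes.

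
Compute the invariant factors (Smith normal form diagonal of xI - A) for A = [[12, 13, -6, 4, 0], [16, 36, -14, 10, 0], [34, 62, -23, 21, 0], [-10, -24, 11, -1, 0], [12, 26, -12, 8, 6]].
x - 6, (x - 6)^2, (x - 6)^2

The Jordan structure of A has elementary divisors (x - 6)^2, (x - 6)^2, (x - 6). Arranging the block sizes at each eigenvalue in decreasing order and taking row products gives the invariant factors.

Invariant factors (smallest first, each dividing the next): x - 6, (x - 6)^2, (x - 6)^2.

Check: the last factor (x - 6)^2 is the minimal polynomial, and the product (x - 6)^5 is the characteristic polynomial.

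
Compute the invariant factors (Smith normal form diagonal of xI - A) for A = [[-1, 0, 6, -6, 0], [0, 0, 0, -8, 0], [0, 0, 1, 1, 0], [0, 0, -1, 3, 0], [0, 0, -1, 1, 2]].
x - 2, x(x - 2)^2(x + 1)

The Jordan structure of A has elementary divisors (x + 1), x, (x - 2)^2, (x - 2). Arranging the block sizes at each eigenvalue in decreasing order and taking row products gives the invariant factors.

Invariant factors (smallest first, each dividing the next): x - 2, x(x - 2)^2(x + 1).

Check: the last factor x(x - 2)^2(x + 1) is the minimal polynomial, and the product x(x - 2)^3(x + 1) is the characteristic polynomial.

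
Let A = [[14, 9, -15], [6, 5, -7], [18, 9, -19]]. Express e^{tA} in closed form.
e^{tA} = [[(3*e^{6*t} - 2)*e^{-4*t}, 9*t*e^{2*t}, (-(3*t + 2)*e^{6*t} + 2)*e^{-4*t}], [(e^{6*t} - 1)*e^{-4*t}, (3*t + 1)*e^{2*t}, (-(t + 1)*e^{6*t} + 1)*e^{-4*t}], [(3*e^{6*t} - 3)*e^{-4*t}, 9*t*e^{2*t}, (-(3*t + 2)*e^{6*t} + 3)*e^{-4*t}]]

A has Jordan form J = [[-4, 0, 0], [0, 2, 1], [0, 0, 2]] with A = PJP^{-1}, so e^{tA} = P e^{tJ} P^{-1}.

For a Jordan block J_k(λ), e^{tJ_k(λ)} = e^{λt} · (I + tN + t^2 N^2/2! + ... + t^{k-1} N^{k-1}/(k-1)!) where N is the nilpotent superdiagonal part.

Assembling the blocks and conjugating back gives the entries of e^{tA} as shown above.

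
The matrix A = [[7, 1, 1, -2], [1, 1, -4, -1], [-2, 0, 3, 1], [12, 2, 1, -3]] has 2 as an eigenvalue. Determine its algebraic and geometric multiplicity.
The characteristic polynomial is (x - 2)^4, so the factor x - 2 appears with exponent 4: the algebraic multiplicity is 4.

rank(A - 2I) = 2, so the eigenspace has dimension 4 - 2 = 2: the geometric multiplicity is 2.

Since 2 < 4, A is not diagonalizable.

algebraic multiplicity 4, geometric multiplicity 2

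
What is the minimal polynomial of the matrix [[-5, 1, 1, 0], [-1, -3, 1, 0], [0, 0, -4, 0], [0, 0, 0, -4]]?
m_A(x) = (x + 4)^2

The characteristic polynomial factors as (x + 4)^4. The minimal polynomial is ∏(x - λ)^{k_λ} where k_λ is the size of the largest Jordan block at λ.

For λ = -4: rank(A + 4I) = 1, and the largest Jordan block has size 2 (the smallest k with rank((A + 4I)^k) = rank((A + 4I)^(k+1))).

So m_A(x) = (x + 4)^2.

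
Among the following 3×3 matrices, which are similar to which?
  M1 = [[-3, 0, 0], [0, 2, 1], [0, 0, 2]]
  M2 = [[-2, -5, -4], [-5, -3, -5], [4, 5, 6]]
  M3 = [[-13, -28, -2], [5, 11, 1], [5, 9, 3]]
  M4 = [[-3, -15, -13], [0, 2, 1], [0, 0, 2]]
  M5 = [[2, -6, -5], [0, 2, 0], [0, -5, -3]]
Characteristic polynomials: χ_{M1} = (x - 2)^2(x + 3), χ_{M2} = (x - 2)^2(x + 3), χ_{M3} = (x - 2)^2(x + 3), χ_{M4} = (x - 2)^2(x + 3), χ_{M5} = (x - 2)^2(x + 3).

{M1, M2, M3, M4, M5}: invariant factors (x - 2)^2(x + 3).

Matrices are similar if and only if their invariant-factor lists agree; the partition into similarity classes is {M1, M2, M3, M4, M5}.

1 class: {M1, M2, M3, M4, M5}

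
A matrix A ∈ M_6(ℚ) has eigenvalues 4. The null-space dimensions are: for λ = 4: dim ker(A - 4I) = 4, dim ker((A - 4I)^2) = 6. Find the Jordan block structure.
Jordan blocks: (4, 2), (4, 2), (4, 1), (4, 1)

λ = 4: successive nullity increments [4, 2] count blocks of size ≥ k; block sizes are [2, 2, 1, 1].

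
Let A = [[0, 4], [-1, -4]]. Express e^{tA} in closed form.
A has Jordan form J = [[-2, 1], [0, -2]] with A = PJP^{-1}, so e^{tA} = P e^{tJ} P^{-1}.

For a Jordan block J_k(λ), e^{tJ_k(λ)} = e^{λt} · (I + tN + t^2 N^2/2! + ... + t^{k-1} N^{k-1}/(k-1)!) where N is the nilpotent superdiagonal part.

Assembling the blocks and conjugating back gives the entries of e^{tA} as shown above.

e^{tA} = [[(2*t + 1)*e^{-2*t}, 4*t*e^{-2*t}], [-t*e^{-2*t}, (1 - 2*t)*e^{-2*t}]]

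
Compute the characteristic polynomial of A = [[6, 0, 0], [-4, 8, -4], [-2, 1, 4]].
xI - A = [[x - 6, 0, 0], [4, x - 8, 4], [2, -1, x - 4]].

Expanding det(xI - A) along the first row:
det(xI - A) = + (x - 6)·det([[x - 8, 4], [-1, x - 4]]) - (0)·det([[4, 4], [2, x - 4]]) + (0)·det([[4, x - 8], [2, -1]]).

Evaluating gives χ_A(x) = x^3 - 18x^2 + 108x - 216 = (x - 6)^3.

χ_A(x) = (x - 6)^3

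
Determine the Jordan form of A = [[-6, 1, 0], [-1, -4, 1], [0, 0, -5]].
The characteristic polynomial is det(xI - A) = (x + 5)^3, so the eigenvalues are -5 (algebraic multiplicity 3).

For λ = -5: rank(A + 5I) = 2, rank((A + 5I)^2) = 1, rank((A + 5I)^3) = 0. The eigenspace has dimension 3 - 2 = 1, so there is 1 Jordan block; the rank sequence gives block sizes [3].

Assembling the blocks gives the Jordan form J above.

J = [[-5, 1, 0], [0, -5, 1], [0, 0, -5]]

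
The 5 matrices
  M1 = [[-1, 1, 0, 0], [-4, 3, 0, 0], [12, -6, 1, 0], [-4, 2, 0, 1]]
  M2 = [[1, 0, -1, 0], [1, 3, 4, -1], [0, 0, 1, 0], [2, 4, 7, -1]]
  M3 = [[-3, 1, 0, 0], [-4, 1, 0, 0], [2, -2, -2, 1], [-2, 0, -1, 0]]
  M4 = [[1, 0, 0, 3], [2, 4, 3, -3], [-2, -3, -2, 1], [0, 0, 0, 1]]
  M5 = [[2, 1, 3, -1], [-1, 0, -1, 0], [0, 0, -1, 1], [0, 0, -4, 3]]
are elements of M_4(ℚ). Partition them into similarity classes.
Characteristic polynomials: χ_{M1} = (x - 1)^4, χ_{M2} = (x - 1)^4, χ_{M3} = (x + 1)^4, χ_{M4} = (x - 1)^4, χ_{M5} = (x - 1)^4.

{M1}: invariant factors x - 1, x - 1, (x - 1)^2.

{M2, M4, M5}: invariant factors (x - 1)^2, (x - 1)^2.

{M3}: invariant factors (x + 1)^2, (x + 1)^2.

Matrices are similar if and only if their invariant-factor lists agree; the partition into similarity classes is {M1}, {M2, M4, M5}, {M3}.

3 classes: {M1}, {M2, M4, M5}, {M3}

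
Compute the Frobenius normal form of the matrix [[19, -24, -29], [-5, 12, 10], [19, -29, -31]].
The invariant factors of A (the non-unit diagonal entries of the Smith normal form of xI - A over ℚ[x]) are (x + 3)(x^2 - 3x - 3), each dividing the next. The characteristic polynomial is their product, (x + 3)(x^2 - 3x - 3).

The rational canonical form is the block-diagonal matrix of companion matrices C(f_i):
R = [[0, 0, 9], [1, 0, 12], [0, 1, 0]].

Note the characteristic polynomial does not split into linear factors over ℚ, so A has no Jordan form over ℚ; the rational canonical form exists over any field.

R = [[0, 0, 9], [1, 0, 12], [0, 1, 0]]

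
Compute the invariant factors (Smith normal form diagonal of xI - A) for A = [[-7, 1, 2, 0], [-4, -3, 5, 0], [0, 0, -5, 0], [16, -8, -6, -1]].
(x + 1)(x + 5)^3

The Jordan structure of A has elementary divisors (x + 5)^3, (x + 1). Arranging the block sizes at each eigenvalue in decreasing order and taking row products gives the invariant factors.

Invariant factors (smallest first, each dividing the next): (x + 1)(x + 5)^3.

Check: the last factor (x + 1)(x + 5)^3 is the minimal polynomial, and the product (x + 1)(x + 5)^3 is the characteristic polynomial.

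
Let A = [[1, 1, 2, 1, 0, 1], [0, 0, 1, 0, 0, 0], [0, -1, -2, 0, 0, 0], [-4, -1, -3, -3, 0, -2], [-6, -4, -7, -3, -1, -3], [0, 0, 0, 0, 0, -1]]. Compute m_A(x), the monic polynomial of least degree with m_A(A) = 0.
m_A(x) = (x + 1)^2

The characteristic polynomial factors as (x + 1)^6. The minimal polynomial is ∏(x - λ)^{k_λ} where k_λ is the size of the largest Jordan block at λ.

For λ = -1: rank(A + I) = 2, and the largest Jordan block has size 2 (the smallest k with rank((A + I)^k) = rank((A + I)^(k+1))).

So m_A(x) = (x + 1)^2.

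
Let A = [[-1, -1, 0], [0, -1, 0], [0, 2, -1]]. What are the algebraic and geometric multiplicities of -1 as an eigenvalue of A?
The characteristic polynomial is (x + 1)^3, so the factor x + 1 appears with exponent 3: the algebraic multiplicity is 3.

rank(A + I) = 1, so the eigenspace has dimension 3 - 1 = 2: the geometric multiplicity is 2.

Since 2 < 3, A is not diagonalizable.

algebraic multiplicity 3, geometric multiplicity 2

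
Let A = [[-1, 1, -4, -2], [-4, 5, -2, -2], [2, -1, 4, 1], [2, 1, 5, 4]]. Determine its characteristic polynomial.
xI - A = [[x + 1, -1, 4, 2], [4, x - 5, 2, 2], [-2, 1, x - 4, -1], [-2, -1, -5, x - 4]].

Expanding det(xI - A) along the first row:
det(xI - A) = + (x + 1)·det([[x - 5, 2, 2], [1, x - 4, -1], [-1, -5, x - 4]]) - (-1)·det([[4, 2, 2], [-2, x - 4, -1], [-2, -5, x - 4]]) + (4)·det([[4, x - 5, 2], [-2, 1, -1], [-2, -1, x - 4]]) - (2)·det([[4, x - 5, 2], [-2, 1, x - 4], [-2, -1, -5]]).

Evaluating gives χ_A(x) = x^4 - 12x^3 + 54x^2 - 108x + 81 = (x - 3)^4.

χ_A(x) = (x - 3)^4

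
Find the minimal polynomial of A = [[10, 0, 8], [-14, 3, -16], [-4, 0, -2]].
m_A(x) = (x - 6)(x - 3)(x - 2)

The characteristic polynomial factors as (x - 6)(x - 3)(x - 2). The minimal polynomial is ∏(x - λ)^{k_λ} where k_λ is the size of the largest Jordan block at λ.

For λ = 2: rank(A - 2I) = 2, and the largest Jordan block has size 1 (the smallest k with rank((A - 2I)^k) = rank((A - 2I)^(k+1))).
For λ = 3: rank(A - 3I) = 2, and the largest Jordan block has size 1 (the smallest k with rank((A - 3I)^k) = rank((A - 3I)^(k+1))).
For λ = 6: rank(A - 6I) = 2, and the largest Jordan block has size 1 (the smallest k with rank((A - 6I)^k) = rank((A - 6I)^(k+1))).

So m_A(x) = (x - 6)(x - 3)(x - 2).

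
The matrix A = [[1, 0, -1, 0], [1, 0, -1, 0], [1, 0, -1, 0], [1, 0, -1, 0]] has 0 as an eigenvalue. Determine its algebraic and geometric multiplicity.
algebraic multiplicity 4, geometric multiplicity 3

The characteristic polynomial is x^4, so the factor x appears with exponent 4: the algebraic multiplicity is 4.

rank(A) = 1, so the eigenspace has dimension 4 - 1 = 3: the geometric multiplicity is 3.

Since 3 < 4, A is not diagonalizable.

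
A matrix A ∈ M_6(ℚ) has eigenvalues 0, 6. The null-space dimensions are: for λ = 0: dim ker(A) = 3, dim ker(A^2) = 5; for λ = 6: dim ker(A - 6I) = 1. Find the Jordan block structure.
Jordan blocks: (0, 2), (0, 2), (0, 1), (6, 1)

λ = 0: successive nullity increments [3, 2] count blocks of size ≥ k; block sizes are [2, 2, 1].
λ = 6: successive nullity increments [1] count blocks of size ≥ k; block sizes are [1].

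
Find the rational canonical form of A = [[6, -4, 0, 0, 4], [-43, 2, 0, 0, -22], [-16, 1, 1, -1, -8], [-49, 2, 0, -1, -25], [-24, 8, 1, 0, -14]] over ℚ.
The invariant factors of A (the non-unit diagonal entries of the Smith normal form of xI - A over ℚ[x]) are (x + 2)(x + 4)(x^3 - x + 5), each dividing the next. The characteristic polynomial is their product, (x + 2)(x + 4)(x^3 - x + 5).

The rational canonical form is the block-diagonal matrix of companion matrices C(f_i):
R = [[0, 0, 0, 0, -40], [1, 0, 0, 0, -22], [0, 1, 0, 0, 1], [0, 0, 1, 0, -7], [0, 0, 0, 1, -6]].

Note the characteristic polynomial does not split into linear factors over ℚ, so A has no Jordan form over ℚ; the rational canonical form exists over any field.

R = [[0, 0, 0, 0, -40], [1, 0, 0, 0, -22], [0, 1, 0, 0, 1], [0, 0, 1, 0, -7], [0, 0, 0, 1, -6]]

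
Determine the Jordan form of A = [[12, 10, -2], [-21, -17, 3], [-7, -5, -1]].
J = [[-2, 1, 0], [0, -2, 0], [0, 0, -2]]

The characteristic polynomial is det(xI - A) = (x + 2)^3, so the eigenvalues are -2 (algebraic multiplicity 3).

For λ = -2: rank(A + 2I) = 1, rank((A + 2I)^2) = 0. The eigenspace has dimension 3 - 1 = 2, so there are 2 Jordan blocks; the rank sequence gives block sizes [2, 1].

Assembling the blocks gives the Jordan form J above.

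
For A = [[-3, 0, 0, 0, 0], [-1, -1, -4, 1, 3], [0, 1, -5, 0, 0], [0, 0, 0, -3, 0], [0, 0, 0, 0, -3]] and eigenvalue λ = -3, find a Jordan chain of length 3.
v_1 = [[-1, 2, 1, 0, 0]]^T, v_2 = [[0, 1, 0, 0, 0]]^T, v_3 = [[0, 2, 1, 0, 0]]^T

We seek v_1 ∈ ker((A + 3I)^3) \ ker((A + 3I)^2), then set v_{i+1} = (A + 3I) v_i.

One such chain is v_1 = [[-1, 2, 1, 0, 0]]^T, v_2 = [[0, 1, 0, 0, 0]]^T, v_3 = [[0, 2, 1, 0, 0]]^T. Check: (A + 3I) v_3 = [[0, 0, 0, 0, 0]]^T = 0.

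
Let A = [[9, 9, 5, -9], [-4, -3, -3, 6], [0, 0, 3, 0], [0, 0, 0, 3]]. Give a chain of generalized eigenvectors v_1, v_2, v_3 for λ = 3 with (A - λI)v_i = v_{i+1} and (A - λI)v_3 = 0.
v_1 = [[2, -1, 1, 1]]^T, v_2 = [[-1, 1, 0, 0]]^T, v_3 = [[3, -2, 0, 0]]^T

We seek v_1 ∈ ker((A - 3I)^3) \ ker((A - 3I)^2), then set v_{i+1} = (A - 3I) v_i.

One such chain is v_1 = [[2, -1, 1, 1]]^T, v_2 = [[-1, 1, 0, 0]]^T, v_3 = [[3, -2, 0, 0]]^T. Check: (A - 3I) v_3 = [[0, 0, 0, 0]]^T = 0.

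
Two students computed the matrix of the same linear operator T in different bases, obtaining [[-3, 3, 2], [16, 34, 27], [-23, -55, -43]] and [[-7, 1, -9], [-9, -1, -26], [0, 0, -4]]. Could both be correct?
Yes.

Two matrices over a field are similar if and only if they have the same invariant factors.

Both A and B have characteristic polynomial (x + 4)^3 and minimal polynomial (x + 4)^3. Computing further, both have invariant factors (x + 4)^3. Hence A and B are similar.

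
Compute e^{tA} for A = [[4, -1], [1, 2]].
e^{tA} = [[(t + 1)*e^{3*t}, -t*e^{3*t}], [t*e^{3*t}, (1 - t)*e^{3*t}]]

A has Jordan form J = [[3, 1], [0, 3]] with A = PJP^{-1}, so e^{tA} = P e^{tJ} P^{-1}.

For a Jordan block J_k(λ), e^{tJ_k(λ)} = e^{λt} · (I + tN + t^2 N^2/2! + ... + t^{k-1} N^{k-1}/(k-1)!) where N is the nilpotent superdiagonal part.

Assembling the blocks and conjugating back gives the entries of e^{tA} as shown above.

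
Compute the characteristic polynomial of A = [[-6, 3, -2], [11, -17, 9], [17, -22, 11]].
χ_A(x) = (x + 4)^3

xI - A = [[x + 6, -3, 2], [-11, x + 17, -9], [-17, 22, x - 11]].

Expanding det(xI - A) along the first row:
det(xI - A) = + (x + 6)·det([[x + 17, -9], [22, x - 11]]) - (-3)·det([[-11, -9], [-17, x - 11]]) + (2)·det([[-11, x + 17], [-17, 22]]).

Evaluating gives χ_A(x) = x^3 + 12x^2 + 48x + 64 = (x + 4)^3.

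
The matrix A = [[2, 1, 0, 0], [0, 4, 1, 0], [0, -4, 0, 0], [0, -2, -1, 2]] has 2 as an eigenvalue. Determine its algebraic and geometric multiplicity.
The characteristic polynomial is (x - 2)^4, so the factor x - 2 appears with exponent 4: the algebraic multiplicity is 4.

rank(A - 2I) = 2, so the eigenspace has dimension 4 - 2 = 2: the geometric multiplicity is 2.

Since 2 < 4, A is not diagonalizable.

algebraic multiplicity 4, geometric multiplicity 2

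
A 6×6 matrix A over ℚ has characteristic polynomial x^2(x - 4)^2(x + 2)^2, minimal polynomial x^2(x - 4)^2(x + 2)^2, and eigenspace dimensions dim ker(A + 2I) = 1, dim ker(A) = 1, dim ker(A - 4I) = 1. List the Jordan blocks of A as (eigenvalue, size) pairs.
Jordan blocks: (-2, 2), (0, 2), (4, 2)

λ = -2: algebraic multiplicity 2 (exponent in χ_A), largest block size 2 (exponent in m_A), 1 block (geometric multiplicity). This forces block sizes [2].
λ = 0: algebraic multiplicity 2 (exponent in χ_A), largest block size 2 (exponent in m_A), 1 block (geometric multiplicity). This forces block sizes [2].
λ = 4: algebraic multiplicity 2 (exponent in χ_A), largest block size 2 (exponent in m_A), 1 block (geometric multiplicity). This forces block sizes [2].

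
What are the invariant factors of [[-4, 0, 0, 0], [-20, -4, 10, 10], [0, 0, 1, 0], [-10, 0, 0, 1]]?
The Jordan structure of A has elementary divisors (x + 4), (x + 4), (x - 1), (x - 1). Arranging the block sizes at each eigenvalue in decreasing order and taking row products gives the invariant factors.

Invariant factors (smallest first, each dividing the next): (x - 1)(x + 4), (x - 1)(x + 4).

Check: the last factor (x - 1)(x + 4) is the minimal polynomial, and the product (x - 1)^2(x + 4)^2 is the characteristic polynomial.

(x - 1)(x + 4), (x - 1)(x + 4)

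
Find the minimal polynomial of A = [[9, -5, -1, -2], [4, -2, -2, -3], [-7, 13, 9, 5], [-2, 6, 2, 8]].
m_A(x) = (x - 6)^2

The characteristic polynomial factors as (x - 6)^4. The minimal polynomial is ∏(x - λ)^{k_λ} where k_λ is the size of the largest Jordan block at λ.

For λ = 6: rank(A - 6I) = 2, and the largest Jordan block has size 2 (the smallest k with rank((A - 6I)^k) = rank((A - 6I)^(k+1))).

So m_A(x) = (x - 6)^2.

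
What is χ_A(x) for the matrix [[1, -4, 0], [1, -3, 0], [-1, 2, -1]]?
χ_A(x) = (x + 1)^3

xI - A = [[x - 1, 4, 0], [-1, x + 3, 0], [1, -2, x + 1]].

Expanding det(xI - A) along the first row:
det(xI - A) = + (x - 1)·det([[x + 3, 0], [-2, x + 1]]) - (4)·det([[-1, 0], [1, x + 1]]) + (0)·det([[-1, x + 3], [1, -2]]).

Evaluating gives χ_A(x) = x^3 + 3x^2 + 3x + 1 = (x + 1)^3.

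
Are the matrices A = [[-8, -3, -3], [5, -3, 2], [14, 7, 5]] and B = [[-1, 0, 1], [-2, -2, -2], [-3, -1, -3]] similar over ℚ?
Two matrices over a field are similar if and only if they have the same invariant factors.

Both A and B have characteristic polynomial (x + 2)^3 and minimal polynomial (x + 2)^3. Computing further, both have invariant factors (x + 2)^3. Hence A and B are similar.

Yes.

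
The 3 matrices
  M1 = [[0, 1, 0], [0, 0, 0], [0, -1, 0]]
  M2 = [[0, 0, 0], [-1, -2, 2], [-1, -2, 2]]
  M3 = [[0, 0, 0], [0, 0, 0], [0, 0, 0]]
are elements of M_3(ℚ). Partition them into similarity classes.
Characteristic polynomials: χ_{M1} = x^3, χ_{M2} = x^3, χ_{M3} = x^3.

{M1, M2}: invariant factors x, x^2.

{M3}: invariant factors x, x, x.

Matrices are similar if and only if their invariant-factor lists agree; the partition into similarity classes is {M1, M2}, {M3}.

2 classes: {M1, M2}, {M3}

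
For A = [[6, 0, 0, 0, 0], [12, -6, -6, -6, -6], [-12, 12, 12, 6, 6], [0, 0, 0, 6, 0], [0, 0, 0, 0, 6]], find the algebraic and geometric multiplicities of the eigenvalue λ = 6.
The characteristic polynomial is x(x - 6)^4, so the factor x - 6 appears with exponent 4: the algebraic multiplicity is 4.

rank(A - 6I) = 1, so the eigenspace has dimension 5 - 1 = 4: the geometric multiplicity is 4.

algebraic multiplicity 4, geometric multiplicity 4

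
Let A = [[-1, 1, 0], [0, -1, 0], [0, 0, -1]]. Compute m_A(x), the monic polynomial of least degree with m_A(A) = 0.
The characteristic polynomial factors as (x + 1)^3. The minimal polynomial is ∏(x - λ)^{k_λ} where k_λ is the size of the largest Jordan block at λ.

For λ = -1: rank(A + I) = 1, and the largest Jordan block has size 2 (the smallest k with rank((A + I)^k) = rank((A + I)^(k+1))).

So m_A(x) = (x + 1)^2.

m_A(x) = (x + 1)^2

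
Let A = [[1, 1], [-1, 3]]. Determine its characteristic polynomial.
χ_A(x) = (x - 2)^2

xI - A = [[x - 1, -1], [1, x - 3]].

Expanding det(xI - A) along the first row:
det(xI - A) = + (x - 1)·det([[x - 3]]) - (-1)·det([[1]]).

Evaluating gives χ_A(x) = x^2 - 4x + 4 = (x - 2)^2.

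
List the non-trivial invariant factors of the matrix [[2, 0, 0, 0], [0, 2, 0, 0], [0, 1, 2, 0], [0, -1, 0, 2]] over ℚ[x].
The Jordan structure of A has elementary divisors (x - 2)^2, (x - 2), (x - 2). Arranging the block sizes at each eigenvalue in decreasing order and taking row products gives the invariant factors.

Invariant factors (smallest first, each dividing the next): x - 2, x - 2, (x - 2)^2.

Check: the last factor (x - 2)^2 is the minimal polynomial, and the product (x - 2)^4 is the characteristic polynomial.

x - 2, x - 2, (x - 2)^2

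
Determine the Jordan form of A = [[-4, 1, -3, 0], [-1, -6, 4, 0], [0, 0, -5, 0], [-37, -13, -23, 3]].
J = [[-5, 1, 0, 0], [0, -5, 1, 0], [0, 0, -5, 0], [0, 0, 0, 3]]

The characteristic polynomial is det(xI - A) = (x - 3)(x + 5)^3, so the eigenvalues are -5 (algebraic multiplicity 3), 3 (algebraic multiplicity 1).

For λ = -5: rank(A + 5I) = 3, rank((A + 5I)^2) = 2, rank((A + 5I)^3) = 1. The eigenspace has dimension 4 - 3 = 1, so there is 1 Jordan block; the rank sequence gives block sizes [3].

For λ = 3: algebraic multiplicity 1 gives one 1×1 block.

Assembling the blocks gives the Jordan form J above.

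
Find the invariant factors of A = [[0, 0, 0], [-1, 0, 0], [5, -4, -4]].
The Jordan structure of A has elementary divisors (x + 4), x^2. Arranging the block sizes at each eigenvalue in decreasing order and taking row products gives the invariant factors.

Invariant factors (smallest first, each dividing the next): x^2(x + 4).

Check: the last factor x^2(x + 4) is the minimal polynomial, and the product x^2(x + 4) is the characteristic polynomial.

x^2(x + 4)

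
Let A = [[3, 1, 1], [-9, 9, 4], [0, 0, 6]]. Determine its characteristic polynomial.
xI - A = [[x - 3, -1, -1], [9, x - 9, -4], [0, 0, x - 6]].

Expanding det(xI - A) along the first row:
det(xI - A) = + (x - 3)·det([[x - 9, -4], [0, x - 6]]) - (-1)·det([[9, -4], [0, x - 6]]) + (-1)·det([[9, x - 9], [0, 0]]).

Evaluating gives χ_A(x) = x^3 - 18x^2 + 108x - 216 = (x - 6)^3.

χ_A(x) = (x - 6)^3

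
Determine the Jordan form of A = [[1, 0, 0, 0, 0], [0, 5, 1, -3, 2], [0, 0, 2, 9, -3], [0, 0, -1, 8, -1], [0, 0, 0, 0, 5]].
J = [[1, 0, 0, 0, 0], [0, 5, 1, 0, 0], [0, 0, 5, 0, 0], [0, 0, 0, 5, 1], [0, 0, 0, 0, 5]]

The characteristic polynomial is det(xI - A) = (x - 5)^4(x - 1), so the eigenvalues are 1 (algebraic multiplicity 1), 5 (algebraic multiplicity 4).

For λ = 1: algebraic multiplicity 1 gives one 1×1 block.

For λ = 5: rank(A - 5I) = 3, rank((A - 5I)^2) = 1. The eigenspace has dimension 5 - 3 = 2, so there are 2 Jordan blocks; the rank sequence gives block sizes [2, 2].

Assembling the blocks gives the Jordan form J above.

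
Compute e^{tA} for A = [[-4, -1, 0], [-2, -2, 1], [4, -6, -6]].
A has Jordan form J = [[-4, 1, 0], [0, -4, 1], [0, 0, -4]] with A = PJP^{-1}, so e^{tA} = P e^{tJ} P^{-1}.

For a Jordan block J_k(λ), e^{tJ_k(λ)} = e^{λt} · (I + tN + t^2 N^2/2! + ... + t^{k-1} N^{k-1}/(k-1)!) where N is the nilpotent superdiagonal part.

Assembling the blocks and conjugating back gives the entries of e^{tA} as shown above.

e^{tA} = [[(t^2 + 1)*e^{-4*t}, t*(-t - 1)*e^{-4*t}, -t^2*e^{-4*t}/2], [-2*t*e^{-4*t}, (2*t + 1)*e^{-4*t}, t*e^{-4*t}], [2*t*(t + 2)*e^{-4*t}, 2*t*(-t - 3)*e^{-4*t}, (-t^2 - 2*t + 1)*e^{-4*t}]]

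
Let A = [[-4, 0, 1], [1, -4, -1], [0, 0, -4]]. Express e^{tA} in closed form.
A has Jordan form J = [[-4, 1, 0], [0, -4, 1], [0, 0, -4]] with A = PJP^{-1}, so e^{tA} = P e^{tJ} P^{-1}.

For a Jordan block J_k(λ), e^{tJ_k(λ)} = e^{λt} · (I + tN + t^2 N^2/2! + ... + t^{k-1} N^{k-1}/(k-1)!) where N is the nilpotent superdiagonal part.

Assembling the blocks and conjugating back gives the entries of e^{tA} as shown above.

e^{tA} = [[e^{-4*t}, 0, t*e^{-4*t}], [t*e^{-4*t}, e^{-4*t}, t*(t - 2)*e^{-4*t}/2], [0, 0, e^{-4*t}]]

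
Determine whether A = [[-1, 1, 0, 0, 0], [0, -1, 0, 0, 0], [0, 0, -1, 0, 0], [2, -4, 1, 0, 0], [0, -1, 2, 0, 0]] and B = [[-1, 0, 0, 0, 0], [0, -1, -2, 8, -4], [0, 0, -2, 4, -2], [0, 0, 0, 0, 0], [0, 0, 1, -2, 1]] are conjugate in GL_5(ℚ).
No.

Both have characteristic polynomial x^2(x + 1)^3, but the minimal polynomial of A is x(x + 1)^2 while the minimal polynomial of B is x(x + 1). The minimal polynomial is a similarity invariant, so A and B are not similar.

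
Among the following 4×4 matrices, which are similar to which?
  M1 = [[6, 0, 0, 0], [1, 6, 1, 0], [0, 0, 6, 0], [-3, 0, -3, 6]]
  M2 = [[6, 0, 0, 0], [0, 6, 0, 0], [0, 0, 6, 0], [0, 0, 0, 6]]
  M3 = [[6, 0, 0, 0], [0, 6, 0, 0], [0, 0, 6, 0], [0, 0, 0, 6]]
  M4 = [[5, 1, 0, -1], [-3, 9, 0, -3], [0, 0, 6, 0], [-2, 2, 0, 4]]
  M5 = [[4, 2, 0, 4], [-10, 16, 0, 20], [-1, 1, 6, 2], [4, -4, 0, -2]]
2 classes: {M1, M4, M5}, {M2, M3}

Characteristic polynomials: χ_{M1} = (x - 6)^4, χ_{M2} = (x - 6)^4, χ_{M3} = (x - 6)^4, χ_{M4} = (x - 6)^4, χ_{M5} = (x - 6)^4.

{M1, M4, M5}: invariant factors x - 6, x - 6, (x - 6)^2.

{M2, M3}: invariant factors x - 6, x - 6, x - 6, x - 6.

Matrices are similar if and only if their invariant-factor lists agree; the partition into similarity classes is {M1, M4, M5}, {M2, M3}.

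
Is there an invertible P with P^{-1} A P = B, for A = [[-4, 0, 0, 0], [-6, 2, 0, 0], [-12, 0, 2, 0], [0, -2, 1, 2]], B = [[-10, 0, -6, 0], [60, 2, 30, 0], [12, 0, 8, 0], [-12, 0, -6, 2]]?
Both have characteristic polynomial (x - 2)^3(x + 4), but the minimal polynomial of A is (x - 2)^2(x + 4) while the minimal polynomial of B is (x - 2)(x + 4). The minimal polynomial is a similarity invariant, so A and B are not similar.

No.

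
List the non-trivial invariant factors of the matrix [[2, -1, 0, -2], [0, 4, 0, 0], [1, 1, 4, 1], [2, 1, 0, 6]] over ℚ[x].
The Jordan structure of A has elementary divisors (x - 4)^2, (x - 4)^2. Arranging the block sizes at each eigenvalue in decreasing order and taking row products gives the invariant factors.

Invariant factors (smallest first, each dividing the next): (x - 4)^2, (x - 4)^2.

Check: the last factor (x - 4)^2 is the minimal polynomial, and the product (x - 4)^4 is the characteristic polynomial.

(x - 4)^2, (x - 4)^2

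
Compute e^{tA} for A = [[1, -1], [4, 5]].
A has Jordan form J = [[3, 1], [0, 3]] with A = PJP^{-1}, so e^{tA} = P e^{tJ} P^{-1}.

For a Jordan block J_k(λ), e^{tJ_k(λ)} = e^{λt} · (I + tN + t^2 N^2/2! + ... + t^{k-1} N^{k-1}/(k-1)!) where N is the nilpotent superdiagonal part.

Assembling the blocks and conjugating back gives the entries of e^{tA} as shown above.

e^{tA} = [[(1 - 2*t)*e^{3*t}, -t*e^{3*t}], [4*t*e^{3*t}, (2*t + 1)*e^{3*t}]]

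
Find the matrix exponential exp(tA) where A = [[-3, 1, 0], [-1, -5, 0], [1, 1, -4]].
A has Jordan form J = [[-4, 1, 0], [0, -4, 0], [0, 0, -4]] with A = PJP^{-1}, so e^{tA} = P e^{tJ} P^{-1}.

For a Jordan block J_k(λ), e^{tJ_k(λ)} = e^{λt} · (I + tN + t^2 N^2/2! + ... + t^{k-1} N^{k-1}/(k-1)!) where N is the nilpotent superdiagonal part.

Assembling the blocks and conjugating back gives the entries of e^{tA} as shown above.

e^{tA} = [[(t + 1)*e^{-4*t}, t*e^{-4*t}, 0], [-t*e^{-4*t}, (1 - t)*e^{-4*t}, 0], [t*e^{-4*t}, t*e^{-4*t}, e^{-4*t}]]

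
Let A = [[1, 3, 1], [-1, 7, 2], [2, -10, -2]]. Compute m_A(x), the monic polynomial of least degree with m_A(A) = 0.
m_A(x) = (x - 2)^3

The characteristic polynomial factors as (x - 2)^3. The minimal polynomial is ∏(x - λ)^{k_λ} where k_λ is the size of the largest Jordan block at λ.

For λ = 2: rank(A - 2I) = 2, and the largest Jordan block has size 3 (the smallest k with rank((A - 2I)^k) = rank((A - 2I)^(k+1))).

So m_A(x) = (x - 2)^3.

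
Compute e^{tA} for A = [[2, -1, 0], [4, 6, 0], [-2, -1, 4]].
e^{tA} = [[(1 - 2*t)*e^{4*t}, -t*e^{4*t}, 0], [4*t*e^{4*t}, (2*t + 1)*e^{4*t}, 0], [-2*t*e^{4*t}, -t*e^{4*t}, e^{4*t}]]

A has Jordan form J = [[4, 1, 0], [0, 4, 0], [0, 0, 4]] with A = PJP^{-1}, so e^{tA} = P e^{tJ} P^{-1}.

For a Jordan block J_k(λ), e^{tJ_k(λ)} = e^{λt} · (I + tN + t^2 N^2/2! + ... + t^{k-1} N^{k-1}/(k-1)!) where N is the nilpotent superdiagonal part.

Assembling the blocks and conjugating back gives the entries of e^{tA} as shown above.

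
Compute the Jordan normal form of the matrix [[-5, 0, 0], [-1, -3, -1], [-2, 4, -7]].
The characteristic polynomial is det(xI - A) = (x + 5)^3, so the eigenvalues are -5 (algebraic multiplicity 3).

For λ = -5: rank(A + 5I) = 1, rank((A + 5I)^2) = 0. The eigenspace has dimension 3 - 1 = 2, so there are 2 Jordan blocks; the rank sequence gives block sizes [2, 1].

Assembling the blocks gives the Jordan form J above.

J = [[-5, 1, 0], [0, -5, 0], [0, 0, -5]]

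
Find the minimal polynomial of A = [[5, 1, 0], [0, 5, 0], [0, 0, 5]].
m_A(x) = (x - 5)^2

The characteristic polynomial factors as (x - 5)^3. The minimal polynomial is ∏(x - λ)^{k_λ} where k_λ is the size of the largest Jordan block at λ.

For λ = 5: rank(A - 5I) = 1, and the largest Jordan block has size 2 (the smallest k with rank((A - 5I)^k) = rank((A - 5I)^(k+1))).

So m_A(x) = (x - 5)^2.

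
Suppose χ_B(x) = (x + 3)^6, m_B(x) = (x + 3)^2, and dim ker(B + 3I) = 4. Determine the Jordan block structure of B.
λ = -3: algebraic multiplicity 6 (exponent in χ_B), largest block size 2 (exponent in m_B), 4 blocks (geometric multiplicity). These force block sizes [2, 2, 1, 1].

Jordan blocks: (-3, 2), (-3, 2), (-3, 1), (-3, 1)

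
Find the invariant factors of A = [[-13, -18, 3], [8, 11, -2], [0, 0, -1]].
The Jordan structure of A has elementary divisors (x + 1)^2, (x + 1). Arranging the block sizes at each eigenvalue in decreasing order and taking row products gives the invariant factors.

Invariant factors (smallest first, each dividing the next): x + 1, (x + 1)^2.

Check: the last factor (x + 1)^2 is the minimal polynomial, and the product (x + 1)^3 is the characteristic polynomial.

x + 1, (x + 1)^2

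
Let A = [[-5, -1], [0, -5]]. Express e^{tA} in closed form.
A has Jordan form J = [[-5, 1], [0, -5]] with A = PJP^{-1}, so e^{tA} = P e^{tJ} P^{-1}.

For a Jordan block J_k(λ), e^{tJ_k(λ)} = e^{λt} · (I + tN + t^2 N^2/2! + ... + t^{k-1} N^{k-1}/(k-1)!) where N is the nilpotent superdiagonal part.

Assembling the blocks and conjugating back gives the entries of e^{tA} as shown above.

e^{tA} = [[e^{-5*t}, -t*e^{-5*t}], [0, e^{-5*t}]]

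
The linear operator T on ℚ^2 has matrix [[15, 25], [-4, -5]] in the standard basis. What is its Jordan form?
J = [[5, 1], [0, 5]]

The characteristic polynomial is det(xI - A) = (x - 5)^2, so the eigenvalues are 5 (algebraic multiplicity 2).

For λ = 5: rank(A - 5I) = 1, rank((A - 5I)^2) = 0. The eigenspace has dimension 2 - 1 = 1, so there is 1 Jordan block; the rank sequence gives block sizes [2].

Assembling the blocks gives the Jordan form J above.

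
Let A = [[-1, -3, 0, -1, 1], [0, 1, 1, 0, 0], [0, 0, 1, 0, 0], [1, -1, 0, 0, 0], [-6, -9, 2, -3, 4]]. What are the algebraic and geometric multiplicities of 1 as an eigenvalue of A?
The characteristic polynomial is (x - 1)^5, so the factor x - 1 appears with exponent 5: the algebraic multiplicity is 5.

rank(A - I) = 3, so the eigenspace has dimension 5 - 3 = 2: the geometric multiplicity is 2.

Since 2 < 5, A is not diagonalizable.

algebraic multiplicity 5, geometric multiplicity 2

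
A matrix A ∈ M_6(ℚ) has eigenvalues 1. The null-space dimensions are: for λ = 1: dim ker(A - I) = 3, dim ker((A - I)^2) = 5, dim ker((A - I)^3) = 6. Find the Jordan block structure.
Jordan blocks: (1, 3), (1, 2), (1, 1)

λ = 1: successive nullity increments [3, 2, 1] count blocks of size ≥ k; block sizes are [3, 2, 1].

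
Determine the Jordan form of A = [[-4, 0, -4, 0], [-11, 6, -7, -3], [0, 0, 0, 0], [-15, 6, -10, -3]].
J = [[-4, 0, 0, 0], [0, 0, 1, 0], [0, 0, 0, 0], [0, 0, 0, 3]]

The characteristic polynomial is det(xI - A) = x^2(x - 3)(x + 4), so the eigenvalues are -4 (algebraic multiplicity 1), 0 (algebraic multiplicity 2), 3 (algebraic multiplicity 1).

For λ = -4: algebraic multiplicity 1 gives one 1×1 block.

For λ = 0: rank(A) = 3, rank(A^2) = 2. The eigenspace has dimension 4 - 3 = 1, so there is 1 Jordan block; the rank sequence gives block sizes [2].

For λ = 3: algebraic multiplicity 1 gives one 1×1 block.

Assembling the blocks gives the Jordan form J above.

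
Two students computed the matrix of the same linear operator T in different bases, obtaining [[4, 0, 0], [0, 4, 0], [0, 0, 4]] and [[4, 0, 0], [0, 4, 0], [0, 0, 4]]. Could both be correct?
Yes.

Two matrices over a field are similar if and only if they have the same invariant factors.

Both A and B have characteristic polynomial (x - 4)^3 and minimal polynomial x - 4. Computing further, both have invariant factors x - 4, x - 4, x - 4. Hence A and B are similar.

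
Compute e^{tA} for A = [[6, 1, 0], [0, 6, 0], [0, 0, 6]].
A has Jordan form J = [[6, 1, 0], [0, 6, 0], [0, 0, 6]] with A = PJP^{-1}, so e^{tA} = P e^{tJ} P^{-1}.

For a Jordan block J_k(λ), e^{tJ_k(λ)} = e^{λt} · (I + tN + t^2 N^2/2! + ... + t^{k-1} N^{k-1}/(k-1)!) where N is the nilpotent superdiagonal part.

Assembling the blocks and conjugating back gives the entries of e^{tA} as shown above.

e^{tA} = [[e^{6*t}, t*e^{6*t}, 0], [0, e^{6*t}, 0], [0, 0, e^{6*t}]]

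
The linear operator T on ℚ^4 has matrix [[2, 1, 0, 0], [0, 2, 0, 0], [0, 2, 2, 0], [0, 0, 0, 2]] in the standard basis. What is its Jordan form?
The characteristic polynomial is det(xI - A) = (x - 2)^4, so the eigenvalues are 2 (algebraic multiplicity 4).

For λ = 2: rank(A - 2I) = 1, rank((A - 2I)^2) = 0. The eigenspace has dimension 4 - 1 = 3, so there are 3 Jordan blocks; the rank sequence gives block sizes [2, 1, 1].

Assembling the blocks gives the Jordan form J above.

J = [[2, 1, 0, 0], [0, 2, 0, 0], [0, 0, 2, 0], [0, 0, 0, 2]]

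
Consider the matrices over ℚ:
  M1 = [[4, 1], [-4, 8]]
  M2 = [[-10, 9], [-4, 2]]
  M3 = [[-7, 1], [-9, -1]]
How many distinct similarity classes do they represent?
Characteristic polynomials: χ_{M1} = (x - 6)^2, χ_{M2} = (x + 4)^2, χ_{M3} = (x + 4)^2.

{M1}: invariant factors (x - 6)^2.

{M2, M3}: invariant factors (x + 4)^2.

Matrices are similar if and only if their invariant-factor lists agree; the partition into similarity classes is {M1}, {M2, M3}.

2 classes: {M1}, {M2, M3}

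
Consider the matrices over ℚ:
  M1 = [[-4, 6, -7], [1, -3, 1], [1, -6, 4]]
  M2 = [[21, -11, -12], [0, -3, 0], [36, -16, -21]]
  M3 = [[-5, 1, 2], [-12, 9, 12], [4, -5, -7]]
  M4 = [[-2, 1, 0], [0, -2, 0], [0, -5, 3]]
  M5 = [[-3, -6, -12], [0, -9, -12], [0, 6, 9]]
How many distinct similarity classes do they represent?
3 classes: {M1, M2, M3}, {M4}, {M5}

Characteristic polynomials: χ_{M1} = (x - 3)(x + 3)^2, χ_{M2} = (x - 3)(x + 3)^2, χ_{M3} = (x - 3)(x + 3)^2, χ_{M4} = (x - 3)(x + 2)^2, χ_{M5} = (x - 3)(x + 3)^2.

{M1, M2, M3}: invariant factors (x - 3)(x + 3)^2.

{M4}: invariant factors (x - 3)(x + 2)^2.

{M5}: invariant factors x + 3, (x - 3)(x + 3).

Matrices are similar if and only if their invariant-factor lists agree; the partition into similarity classes is {M1, M2, M3}, {M4}, {M5}.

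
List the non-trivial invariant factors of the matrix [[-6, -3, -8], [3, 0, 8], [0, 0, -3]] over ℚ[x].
x + 3, (x + 3)^2

The Jordan structure of A has elementary divisors (x + 3)^2, (x + 3). Arranging the block sizes at each eigenvalue in decreasing order and taking row products gives the invariant factors.

Invariant factors (smallest first, each dividing the next): x + 3, (x + 3)^2.

Check: the last factor (x + 3)^2 is the minimal polynomial, and the product (x + 3)^3 is the characteristic polynomial.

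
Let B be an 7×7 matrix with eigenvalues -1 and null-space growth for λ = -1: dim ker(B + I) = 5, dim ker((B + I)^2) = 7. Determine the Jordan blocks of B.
Jordan blocks: (-1, 2), (-1, 2), (-1, 1), (-1, 1), (-1, 1)

λ = -1: successive nullity increments [5, 2] count blocks of size ≥ k; block sizes are [2, 2, 1, 1, 1].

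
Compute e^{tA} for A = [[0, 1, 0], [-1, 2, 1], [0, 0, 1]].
e^{tA} = [[(1 - t)*e^{t}, t*e^{t}, t^2*e^{t}/2], [-t*e^{t}, (t + 1)*e^{t}, t*(t + 2)*e^{t}/2], [0, 0, e^{t}]]

A has Jordan form J = [[1, 1, 0], [0, 1, 1], [0, 0, 1]] with A = PJP^{-1}, so e^{tA} = P e^{tJ} P^{-1}.

For a Jordan block J_k(λ), e^{tJ_k(λ)} = e^{λt} · (I + tN + t^2 N^2/2! + ... + t^{k-1} N^{k-1}/(k-1)!) where N is the nilpotent superdiagonal part.

Assembling the blocks and conjugating back gives the entries of e^{tA} as shown above.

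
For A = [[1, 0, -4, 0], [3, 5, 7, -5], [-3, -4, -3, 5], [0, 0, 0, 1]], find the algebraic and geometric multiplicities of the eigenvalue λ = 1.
algebraic multiplicity 4, geometric multiplicity 2

The characteristic polynomial is (x - 1)^4, so the factor x - 1 appears with exponent 4: the algebraic multiplicity is 4.

rank(A - I) = 2, so the eigenspace has dimension 4 - 2 = 2: the geometric multiplicity is 2.

Since 2 < 4, A is not diagonalizable.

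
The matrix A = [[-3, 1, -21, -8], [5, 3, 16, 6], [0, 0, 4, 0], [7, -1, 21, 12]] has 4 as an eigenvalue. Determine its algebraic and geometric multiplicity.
algebraic multiplicity 4, geometric multiplicity 2

The characteristic polynomial is (x - 4)^4, so the factor x - 4 appears with exponent 4: the algebraic multiplicity is 4.

rank(A - 4I) = 2, so the eigenspace has dimension 4 - 2 = 2: the geometric multiplicity is 2.

Since 2 < 4, A is not diagonalizable.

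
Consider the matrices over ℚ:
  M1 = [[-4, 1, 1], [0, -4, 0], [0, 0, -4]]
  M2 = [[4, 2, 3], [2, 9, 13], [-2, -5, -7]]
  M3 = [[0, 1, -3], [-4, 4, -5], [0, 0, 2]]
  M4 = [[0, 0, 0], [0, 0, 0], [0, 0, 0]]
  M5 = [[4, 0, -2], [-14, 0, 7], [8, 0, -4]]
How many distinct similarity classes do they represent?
4 classes: {M1}, {M2, M3}, {M4}, {M5}

Characteristic polynomials: χ_{M1} = (x + 4)^3, χ_{M2} = (x - 2)^3, χ_{M3} = (x - 2)^3, χ_{M4} = x^3, χ_{M5} = x^3.

{M1}: invariant factors x + 4, (x + 4)^2.

{M2, M3}: invariant factors (x - 2)^3.

{M4}: invariant factors x, x, x.

{M5}: invariant factors x, x^2.

Matrices are similar if and only if their invariant-factor lists agree; the partition into similarity classes is {M1}, {M2, M3}, {M4}, {M5}.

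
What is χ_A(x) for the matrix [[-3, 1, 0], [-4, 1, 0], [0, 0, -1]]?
χ_A(x) = (x + 1)^3

xI - A = [[x + 3, -1, 0], [4, x - 1, 0], [0, 0, x + 1]].

Expanding det(xI - A) along the first row:
det(xI - A) = + (x + 3)·det([[x - 1, 0], [0, x + 1]]) - (-1)·det([[4, 0], [0, x + 1]]) + (0)·det([[4, x - 1], [0, 0]]).

Evaluating gives χ_A(x) = x^3 + 3x^2 + 3x + 1 = (x + 1)^3.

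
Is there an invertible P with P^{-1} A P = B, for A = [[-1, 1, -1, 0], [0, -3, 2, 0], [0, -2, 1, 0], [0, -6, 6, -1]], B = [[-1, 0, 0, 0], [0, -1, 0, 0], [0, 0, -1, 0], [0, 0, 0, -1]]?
Both have characteristic polynomial (x + 1)^4, but the minimal polynomial of A is (x + 1)^2 while the minimal polynomial of B is x + 1. The minimal polynomial is a similarity invariant, so A and B are not similar.

No.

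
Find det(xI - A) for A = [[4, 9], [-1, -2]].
χ_A(x) = (x - 1)^2

xI - A = [[x - 4, -9], [1, x + 2]].

Expanding det(xI - A) along the first row:
det(xI - A) = + (x - 4)·det([[x + 2]]) - (-9)·det([[1]]).

Evaluating gives χ_A(x) = x^2 - 2x + 1 = (x - 1)^2.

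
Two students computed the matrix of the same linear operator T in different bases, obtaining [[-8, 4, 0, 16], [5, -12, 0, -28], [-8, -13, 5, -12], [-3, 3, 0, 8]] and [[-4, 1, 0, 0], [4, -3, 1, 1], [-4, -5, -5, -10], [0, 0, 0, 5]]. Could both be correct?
Two matrices over a field are similar if and only if they have the same invariant factors.

Both A and B have characteristic polynomial (x - 5)(x + 4)^3 and minimal polynomial (x - 5)(x + 4)^3. Computing further, both have invariant factors (x - 5)(x + 4)^3. Hence A and B are similar.

Yes.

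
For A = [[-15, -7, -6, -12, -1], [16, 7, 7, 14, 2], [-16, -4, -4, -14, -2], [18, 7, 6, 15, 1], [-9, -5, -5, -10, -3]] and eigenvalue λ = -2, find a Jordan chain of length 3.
v_1 = [[1, -1, 1, -1, 0]]^T, v_2 = [[0, 0, 0, 0, 1]]^T, v_3 = [[-1, 2, -2, 1, -1]]^T

We seek v_1 ∈ ker((A + 2I)^3) \ ker((A + 2I)^2), then set v_{i+1} = (A + 2I) v_i.

One such chain is v_1 = [[1, -1, 1, -1, 0]]^T, v_2 = [[0, 0, 0, 0, 1]]^T, v_3 = [[-1, 2, -2, 1, -1]]^T. Check: (A + 2I) v_3 = [[0, 0, 0, 0, 0]]^T = 0.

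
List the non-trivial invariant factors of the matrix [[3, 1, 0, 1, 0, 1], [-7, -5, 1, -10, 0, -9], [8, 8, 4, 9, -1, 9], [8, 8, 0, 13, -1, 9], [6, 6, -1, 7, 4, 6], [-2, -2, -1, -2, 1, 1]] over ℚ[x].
(x - 4)^2, (x - 4)^2(x - 2)^2

The Jordan structure of A has elementary divisors (x - 2)^2, (x - 4)^2, (x - 4)^2. Arranging the block sizes at each eigenvalue in decreasing order and taking row products gives the invariant factors.

Invariant factors (smallest first, each dividing the next): (x - 4)^2, (x - 4)^2(x - 2)^2.

Check: the last factor (x - 4)^2(x - 2)^2 is the minimal polynomial, and the product (x - 4)^4(x - 2)^2 is the characteristic polynomial.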